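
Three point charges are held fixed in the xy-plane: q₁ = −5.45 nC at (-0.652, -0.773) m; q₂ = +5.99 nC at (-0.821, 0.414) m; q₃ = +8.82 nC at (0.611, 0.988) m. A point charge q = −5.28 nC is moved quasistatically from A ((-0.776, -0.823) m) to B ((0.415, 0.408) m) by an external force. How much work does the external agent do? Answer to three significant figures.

For quasistatic motion the external work equals the change in potential energy: W_ext = qΔV = q(V_B − V_A).
At A: distances to the source charges are 0.134 m, 1.24 m, 2.28 m; V_A = Σ kqᵢ/rᵢ = -288 V.
At B: distances to the source charges are 1.59 m, 1.24 m, 0.612 m; V_B = Σ kqᵢ/rᵢ = 142 V.
ΔV = V_B − V_A = 430 V.
W_ext = qΔV = (-5.28×10⁻⁹ C)(430 V) = -2.27×10⁻⁶ J.

-2.27×10⁻⁶ J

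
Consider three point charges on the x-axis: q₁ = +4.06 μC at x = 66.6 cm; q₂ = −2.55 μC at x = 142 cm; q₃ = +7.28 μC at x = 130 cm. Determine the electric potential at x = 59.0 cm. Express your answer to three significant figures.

5.45×10⁵ V

The total potential is the scalar sum of each charge's contribution, V = Σ kqᵢ/rᵢ.
Distances from the field point to each charge: r₁ = 0.0760 m, r₂ = 0.830 m, r₃ = 0.710 m.
V = k[(4.06×10⁻⁶)/(0.0760) + (-2.55×10⁻⁶)/(0.830) + (7.28×10⁻⁶)/(0.710)] = 5.45×10⁵ V.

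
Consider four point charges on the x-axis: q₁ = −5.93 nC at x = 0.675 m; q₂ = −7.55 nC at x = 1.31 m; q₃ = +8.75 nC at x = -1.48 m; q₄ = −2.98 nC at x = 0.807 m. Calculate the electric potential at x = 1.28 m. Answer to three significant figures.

The total potential is the scalar sum of each charge's contribution, V = Σ kqᵢ/rᵢ.
Distances from the field point to each charge: r₁ = 0.605 m, r₂ = 0.0300 m, r₃ = 2.76 m, r₄ = 0.473 m.
V = k[(-5.93×10⁻⁹)/(0.605) + (-7.55×10⁻⁹)/(0.0300) + (8.75×10⁻⁹)/(2.76) + (-2.98×10⁻⁹)/(0.473)] = -2380 V.

-2380 V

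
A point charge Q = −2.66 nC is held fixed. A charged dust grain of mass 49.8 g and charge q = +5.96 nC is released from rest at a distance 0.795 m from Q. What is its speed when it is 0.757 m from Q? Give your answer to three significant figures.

Only the electrostatic force acts, so mechanical energy is conserved: ½mv² = U₁ − U₂ = kQq(1/r₁ − 1/r₂).
U₁ − U₂ = (8.99×10⁹ N·m²/C²)(-2.66×10⁻⁹ C)(5.96×10⁻⁹ C)(1/0.795 − 1/0.757) = 9.00×10⁻⁹ J.
v = √(2·9.00×10⁻⁹/0.0498) = 6.01×10⁻⁴ m/s.

6.01×10⁻⁴ m/s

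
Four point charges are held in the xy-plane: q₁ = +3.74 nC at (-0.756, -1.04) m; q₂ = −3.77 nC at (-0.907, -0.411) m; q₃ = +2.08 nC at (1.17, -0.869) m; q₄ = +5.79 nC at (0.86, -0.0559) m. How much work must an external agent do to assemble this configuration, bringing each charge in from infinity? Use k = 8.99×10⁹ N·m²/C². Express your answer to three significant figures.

-7.45×10⁻⁸ J

The work to assemble the configuration equals its total potential energy, U = Σ kqᵢqⱼ/rᵢⱼ over all pairs.
Pair separations: r₁₂ = 0.647 m, r₁₃ = 1.93 m, r₁₄ = 1.89 m, r₂₃ = 2.13 m, r₂₄ = 1.80 m, r₃₄ = 0.870 m.
Summing all 6 pair terms gives U = -7.45×10⁻⁸ J.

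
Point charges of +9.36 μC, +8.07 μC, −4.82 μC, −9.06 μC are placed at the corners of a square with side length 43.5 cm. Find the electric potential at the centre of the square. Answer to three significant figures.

1.04×10⁵ V

The total potential is the scalar sum of each charge's contribution, V = Σ kqᵢ/rᵢ.
The distance from each corner to the centre is a√2/2 = 0.308 m.
V = k[(9.36×10⁻⁶)/(0.308) + (8.07×10⁻⁶)/(0.308) + (-4.82×10⁻⁶)/(0.308) + (-9.06×10⁻⁶)/(0.308)] = 1.04×10⁵ V.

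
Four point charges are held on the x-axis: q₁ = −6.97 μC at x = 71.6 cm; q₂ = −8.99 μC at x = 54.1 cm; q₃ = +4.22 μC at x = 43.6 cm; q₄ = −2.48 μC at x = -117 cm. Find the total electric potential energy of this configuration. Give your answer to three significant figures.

-0.833 J

The work to assemble the configuration equals its total potential energy, U = Σ kqᵢqⱼ/rᵢⱼ over all pairs.
Pair separations: r₁₂ = 0.175 m, r₁₃ = 0.280 m, r₁₄ = 1.89 m, r₂₃ = 0.105 m, r₂₄ = 1.71 m, r₃₄ = 1.61 m.
Summing all 6 pair terms gives U = -0.833 J.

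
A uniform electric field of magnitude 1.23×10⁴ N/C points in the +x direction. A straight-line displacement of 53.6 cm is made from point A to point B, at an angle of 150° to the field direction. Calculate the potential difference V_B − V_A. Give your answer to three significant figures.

Only the component of displacement along E changes the potential: ΔV = −E·d·cosθ.
ΔV = −(1.23×10⁴ V/m)(0.536 m)cos150° = 5710 V.

5710 V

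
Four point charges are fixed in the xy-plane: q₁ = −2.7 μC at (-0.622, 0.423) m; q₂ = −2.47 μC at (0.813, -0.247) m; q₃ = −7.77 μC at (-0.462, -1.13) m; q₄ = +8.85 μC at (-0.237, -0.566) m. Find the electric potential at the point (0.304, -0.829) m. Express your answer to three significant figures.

3080 V

The total potential is the scalar sum of each charge's contribution, V = Σ kqᵢ/rᵢ.
Distances from the field point to each charge: r₁ = 1.56 m, r₂ = 0.773 m, r₃ = 0.823 m, r₄ = 0.602 m.
V = k[(-2.70×10⁻⁶)/(1.56) + (-2.47×10⁻⁶)/(0.773) + (-7.77×10⁻⁶)/(0.823) + (8.85×10⁻⁶)/(0.602)] = 3080 V.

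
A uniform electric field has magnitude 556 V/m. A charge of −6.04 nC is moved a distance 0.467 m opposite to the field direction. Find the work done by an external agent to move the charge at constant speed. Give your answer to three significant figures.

-1.57×10⁻⁶ J

The potential change for a displacement 0.467 m opposite to the field direction is ΔV = +Ed = 260 V.
W_ext = qΔV = -1.57×10⁻⁶ J.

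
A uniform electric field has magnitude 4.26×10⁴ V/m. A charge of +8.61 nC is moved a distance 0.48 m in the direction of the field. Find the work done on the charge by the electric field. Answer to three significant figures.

The potential change for a displacement 0.48 m in the direction of the field is ΔV = −Ed = -2.04×10⁴ V.
W_field = −qΔV = 1.76×10⁻⁴ J.

1.76×10⁻⁴ J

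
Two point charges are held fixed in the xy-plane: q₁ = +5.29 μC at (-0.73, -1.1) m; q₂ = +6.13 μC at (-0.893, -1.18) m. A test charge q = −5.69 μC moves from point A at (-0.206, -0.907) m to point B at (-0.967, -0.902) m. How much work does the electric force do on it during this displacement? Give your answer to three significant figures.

1.06 J

The work done by the electric force is W_field = −ΔU = −q(V_B − V_A) = q(V_A − V_B).
At A: distances to the source charges are 0.558 m, 0.739 m; V_A = Σ kqᵢ/rᵢ = 1.60×10⁵ V.
At B: distances to the source charges are 0.309 m, 0.288 m; V_B = Σ kqᵢ/rᵢ = 3.46×10⁵ V.
ΔV = V_B − V_A = 1.86×10⁵ V.
W_field = −qΔV = −(-5.69×10⁻⁶ C)(1.86×10⁵ V) = 1.06 J.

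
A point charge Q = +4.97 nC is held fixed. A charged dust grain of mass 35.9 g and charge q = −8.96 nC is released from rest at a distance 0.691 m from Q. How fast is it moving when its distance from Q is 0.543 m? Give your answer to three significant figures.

2.97×10⁻³ m/s

Only the electrostatic force acts, so mechanical energy is conserved: ½mv² = U₁ − U₂ = kQq(1/r₁ − 1/r₂).
U₁ − U₂ = (8.99×10⁹ N·m²/C²)(4.97×10⁻⁹ C)(-8.96×10⁻⁹ C)(1/0.691 − 1/0.543) = 1.58×10⁻⁷ J.
v = √(2·1.58×10⁻⁷/0.0359) = 2.97×10⁻³ m/s.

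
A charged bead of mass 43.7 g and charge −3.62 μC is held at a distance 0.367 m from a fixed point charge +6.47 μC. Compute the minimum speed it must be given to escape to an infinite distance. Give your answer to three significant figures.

To just escape, total mechanical energy must reach zero at infinity: ½mv²_min + U = 0, so ½mv²_min = −U = |kQq|/r.
|U| = |kQq|/r = (8.99×10⁹ N·m²/C²)(6.47×10⁻⁶)(3.62×10⁻⁶)/(0.367) = 0.574 J.
v_min = √(2|U|/m) = √(2·0.574/0.0437) = 5.12 m/s.

5.12 m/s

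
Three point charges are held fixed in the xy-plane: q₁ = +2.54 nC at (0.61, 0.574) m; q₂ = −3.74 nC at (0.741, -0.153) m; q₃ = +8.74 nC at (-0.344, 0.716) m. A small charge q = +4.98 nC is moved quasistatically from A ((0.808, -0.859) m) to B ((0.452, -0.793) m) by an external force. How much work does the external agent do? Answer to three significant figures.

For quasistatic motion the external work equals the change in potential energy: W_ext = qΔV = q(V_B − V_A).
At A: distances to the source charges are 1.45 m, 0.709 m, 1.95 m; V_A = Σ kqᵢ/rᵢ = 8.64 V.
At B: distances to the source charges are 1.38 m, 0.702 m, 1.71 m; V_B = Σ kqᵢ/rᵢ = 14.8 V.
ΔV = V_B − V_A = 6.13 V.
W_ext = qΔV = (4.98×10⁻⁹ C)(6.13 V) = 3.05×10⁻⁸ J.

3.05×10⁻⁸ J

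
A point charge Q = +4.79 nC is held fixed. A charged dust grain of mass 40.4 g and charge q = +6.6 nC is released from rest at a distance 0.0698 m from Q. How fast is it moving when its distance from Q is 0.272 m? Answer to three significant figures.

Only the electrostatic force acts, so mechanical energy is conserved: ½mv² = U₁ − U₂ = kQq(1/r₁ − 1/r₂).
U₁ − U₂ = (8.99×10⁹ N·m²/C²)(4.79×10⁻⁹ C)(6.60×10⁻⁹ C)(1/0.0698 − 1/0.272) = 3.03×10⁻⁶ J.
v = √(2·3.03×10⁻⁶/0.0404) = 0.0122 m/s.

0.0122 m/s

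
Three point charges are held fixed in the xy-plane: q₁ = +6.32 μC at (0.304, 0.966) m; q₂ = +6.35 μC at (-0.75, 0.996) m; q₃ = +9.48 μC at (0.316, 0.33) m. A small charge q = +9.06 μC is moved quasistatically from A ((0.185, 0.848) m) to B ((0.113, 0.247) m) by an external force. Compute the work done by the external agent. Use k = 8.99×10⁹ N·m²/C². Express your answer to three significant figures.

-0.398 J

For quasistatic motion the external work equals the change in potential energy: W_ext = qΔV = q(V_B − V_A).
At A: distances to the source charges are 0.168 m, 0.947 m, 0.534 m; V_A = Σ kqᵢ/rᵢ = 5.59×10⁵ V.
At B: distances to the source charges are 0.744 m, 1.14 m, 0.219 m; V_B = Σ kqᵢ/rᵢ = 5.15×10⁵ V.
ΔV = V_B − V_A = -4.39×10⁴ V.
W_ext = qΔV = (9.06×10⁻⁶ C)(-4.39×10⁴ V) = -0.398 J.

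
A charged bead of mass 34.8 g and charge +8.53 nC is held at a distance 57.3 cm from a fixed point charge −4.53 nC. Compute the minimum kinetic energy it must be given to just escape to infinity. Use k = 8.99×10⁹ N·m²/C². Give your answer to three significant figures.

6.06×10⁻⁷ J

To just escape, total mechanical energy must reach zero at infinity: ½mv²_min + U = 0, so ½mv²_min = −U = |kQq|/r.
|U| = |kQq|/r = (8.99×10⁹ N·m²/C²)(4.53×10⁻⁹)(8.53×10⁻⁹)/(0.573) = 6.06×10⁻⁷ J.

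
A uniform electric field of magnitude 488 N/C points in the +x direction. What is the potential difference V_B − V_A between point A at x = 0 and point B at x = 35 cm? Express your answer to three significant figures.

In a uniform field, potential decreases in the direction of E: V_B − V_A = −E·Δx.
V_B − V_A = −(488 V/m)(0.350 m) = -171 V.

-171 V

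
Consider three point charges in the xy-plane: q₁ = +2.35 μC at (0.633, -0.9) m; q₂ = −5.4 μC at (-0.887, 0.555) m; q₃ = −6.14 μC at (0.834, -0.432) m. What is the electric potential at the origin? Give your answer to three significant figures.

The total potential is the scalar sum of each charge's contribution, V = Σ kqᵢ/rᵢ.
Distances from the field point to each charge: r₁ = 1.10 m, r₂ = 1.05 m, r₃ = 0.939 m.
V = k[(2.35×10⁻⁶)/(1.10) + (-5.40×10⁻⁶)/(1.05) + (-6.14×10⁻⁶)/(0.939)] = -8.60×10⁴ V.

-8.60×10⁴ V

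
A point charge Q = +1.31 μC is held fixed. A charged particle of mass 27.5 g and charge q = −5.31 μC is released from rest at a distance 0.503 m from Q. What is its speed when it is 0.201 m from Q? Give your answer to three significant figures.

3.69 m/s

Only the electrostatic force acts, so mechanical energy is conserved: ½mv² = U₁ − U₂ = kQq(1/r₁ − 1/r₂).
U₁ − U₂ = (8.99×10⁹ N·m²/C²)(1.31×10⁻⁶ C)(-5.31×10⁻⁶ C)(1/0.503 − 1/0.201) = 0.187 J.
v = √(2·0.187/0.0275) = 3.69 m/s.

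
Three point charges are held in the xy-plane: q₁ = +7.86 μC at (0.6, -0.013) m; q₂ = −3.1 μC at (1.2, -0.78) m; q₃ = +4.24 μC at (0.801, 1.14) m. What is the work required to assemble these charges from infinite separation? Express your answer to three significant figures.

The assembly work is the sum of pairwise potential energies, U = Σ_{i<j} kqᵢqⱼ/rᵢⱼ.
Pair separations: r₁₂ = 0.974 m, r₁₃ = 1.17 m, r₂₃ = 1.96 m.
U = (-0.225) + (0.256) + (-0.0603) = -0.0292 J.

-0.0292 J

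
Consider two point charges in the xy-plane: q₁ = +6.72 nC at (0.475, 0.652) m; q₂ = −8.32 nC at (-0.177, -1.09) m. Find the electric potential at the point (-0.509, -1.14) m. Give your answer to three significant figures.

The total potential is the scalar sum of each charge's contribution, V = Σ kqᵢ/rᵢ.
Distances from the field point to each charge: r₁ = 2.04 m, r₂ = 0.336 m.
V = k[(6.72×10⁻⁹)/(2.04) + (-8.32×10⁻⁹)/(0.336)] = -193 V.

-193 V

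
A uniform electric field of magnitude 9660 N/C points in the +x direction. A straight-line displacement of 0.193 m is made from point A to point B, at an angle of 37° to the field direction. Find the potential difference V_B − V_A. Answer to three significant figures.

-1490 V

Only the component of displacement along E changes the potential: ΔV = −E·d·cosθ.
ΔV = −(9660 V/m)(0.193 m)cos37° = -1490 V.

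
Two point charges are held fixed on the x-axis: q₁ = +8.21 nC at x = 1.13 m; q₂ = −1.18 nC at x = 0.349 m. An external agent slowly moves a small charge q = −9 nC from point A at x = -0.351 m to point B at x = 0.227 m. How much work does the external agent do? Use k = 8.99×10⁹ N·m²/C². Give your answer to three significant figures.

For quasistatic motion the external work equals the change in potential energy: W_ext = qΔV = q(V_B − V_A).
At A: distances to the source charges are 1.48 m, 0.700 m; V_A = Σ kqᵢ/rᵢ = 34.7 V.
At B: distances to the source charges are 0.903 m, 0.122 m; V_B = Σ kqᵢ/rᵢ = -5.22 V.
ΔV = V_B − V_A = -39.9 V.
W_ext = qΔV = (-9.00×10⁻⁹ C)(-39.9 V) = 3.59×10⁻⁷ J.

3.59×10⁻⁷ J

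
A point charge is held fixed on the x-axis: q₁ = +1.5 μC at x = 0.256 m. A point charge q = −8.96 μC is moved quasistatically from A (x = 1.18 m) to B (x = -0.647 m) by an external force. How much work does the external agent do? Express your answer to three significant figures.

-3.04×10⁻³ J

For quasistatic motion the external work equals the change in potential energy: W_ext = qΔV = q(V_B − V_A).
At A: distance to the source charge is 0.924 m; V_A = kq₁/r = 1.46×10⁴ V.
At B: distance to the source charge is 0.903 m; V_B = kq₁/r = 1.49×10⁴ V.
ΔV = V_B − V_A = 339 V.
W_ext = qΔV = (-8.96×10⁻⁶ C)(339 V) = -3.04×10⁻³ J.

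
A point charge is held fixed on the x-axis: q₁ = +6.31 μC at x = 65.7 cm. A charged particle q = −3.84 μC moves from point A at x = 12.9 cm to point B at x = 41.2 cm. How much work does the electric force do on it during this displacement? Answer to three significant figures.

0.477 J

The work done by the electric force is W_field = −ΔU = −q(V_B − V_A) = q(V_A − V_B).
At A: distance to the source charge is 0.528 m; V_A = kq₁/r = 1.07×10⁵ V.
At B: distance to the source charge is 0.245 m; V_B = kq₁/r = 2.32×10⁵ V.
ΔV = V_B − V_A = 1.24×10⁵ V.
W_field = −qΔV = −(-3.84×10⁻⁶ C)(1.24×10⁵ V) = 0.477 J.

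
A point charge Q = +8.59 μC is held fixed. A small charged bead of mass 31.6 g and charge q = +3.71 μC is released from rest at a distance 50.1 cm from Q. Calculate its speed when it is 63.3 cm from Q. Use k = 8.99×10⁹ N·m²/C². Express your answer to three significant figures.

Only the electrostatic force acts, so mechanical energy is conserved: ½mv² = U₁ − U₂ = kQq(1/r₁ − 1/r₂).
U₁ − U₂ = (8.99×10⁹ N·m²/C²)(8.59×10⁻⁶ C)(3.71×10⁻⁶ C)(1/0.501 − 1/0.633) = 0.119 J.
v = √(2·0.119/0.0316) = 2.75 m/s.

2.75 m/s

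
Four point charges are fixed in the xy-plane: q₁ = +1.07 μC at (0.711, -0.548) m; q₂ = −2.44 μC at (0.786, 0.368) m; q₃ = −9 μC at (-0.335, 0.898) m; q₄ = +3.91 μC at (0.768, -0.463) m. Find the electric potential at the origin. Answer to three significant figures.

The total potential is the scalar sum of each charge's contribution, V = Σ kqᵢ/rᵢ.
Distances from the field point to each charge: r₁ = 0.898 m, r₂ = 0.868 m, r₃ = 0.958 m, r₄ = 0.897 m.
V = k[(1.07×10⁻⁶)/(0.898) + (-2.44×10⁻⁶)/(0.868) + (-9.00×10⁻⁶)/(0.958) + (3.91×10⁻⁶)/(0.897)] = -5.98×10⁴ V.

-5.98×10⁴ V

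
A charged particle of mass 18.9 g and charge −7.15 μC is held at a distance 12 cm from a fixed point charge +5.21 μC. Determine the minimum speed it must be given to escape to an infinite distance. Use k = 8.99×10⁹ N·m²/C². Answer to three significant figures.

17.2 m/s

To just escape, total mechanical energy must reach zero at infinity: ½mv²_min + U = 0, so ½mv²_min = −U = |kQq|/r.
|U| = |kQq|/r = (8.99×10⁹ N·m²/C²)(5.21×10⁻⁶)(7.15×10⁻⁶)/(0.120) = 2.79 J.
v_min = √(2|U|/m) = √(2·2.79/0.0189) = 17.2 m/s.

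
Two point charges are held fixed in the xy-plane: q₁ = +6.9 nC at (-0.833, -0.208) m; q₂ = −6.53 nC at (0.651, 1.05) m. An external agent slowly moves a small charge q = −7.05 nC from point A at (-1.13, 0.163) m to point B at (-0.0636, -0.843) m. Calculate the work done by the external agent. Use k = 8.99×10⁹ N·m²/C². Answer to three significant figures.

For quasistatic motion the external work equals the change in potential energy: W_ext = qΔV = q(V_B − V_A).
At A: distances to the source charges are 0.475 m, 1.99 m; V_A = Σ kqᵢ/rᵢ = 101 V.
At B: distances to the source charges are 0.998 m, 2.02 m; V_B = Σ kqᵢ/rᵢ = 33.2 V.
ΔV = V_B − V_A = -67.9 V.
W_ext = qΔV = (-7.05×10⁻⁹ C)(-67.9 V) = 4.78×10⁻⁷ J.

4.78×10⁻⁷ J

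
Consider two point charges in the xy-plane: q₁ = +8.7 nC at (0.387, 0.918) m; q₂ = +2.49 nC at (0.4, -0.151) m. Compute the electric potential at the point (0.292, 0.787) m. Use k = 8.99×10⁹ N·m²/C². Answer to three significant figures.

Electric potential is a scalar, so the contributions from each charge add algebraically: V = Σ kqᵢ/rᵢ.
Distances from the field point to each charge: r₁ = 0.162 m, r₂ = 0.944 m.
V = k[(8.70×10⁻⁹)/(0.162) + (2.49×10⁻⁹)/(0.944)] = 507 V.

507 V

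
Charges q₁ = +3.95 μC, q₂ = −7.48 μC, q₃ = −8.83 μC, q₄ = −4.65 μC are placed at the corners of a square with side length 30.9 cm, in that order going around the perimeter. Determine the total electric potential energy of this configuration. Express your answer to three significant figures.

The work to assemble the configuration equals its total potential energy, U = Σ kqᵢqⱼ/rᵢⱼ over all pairs.
The four side pairs have separation 0.309 m and the two diagonal pairs 0.437 m.
Summing all 6 pair terms gives U = 1.72 J.

1.72 J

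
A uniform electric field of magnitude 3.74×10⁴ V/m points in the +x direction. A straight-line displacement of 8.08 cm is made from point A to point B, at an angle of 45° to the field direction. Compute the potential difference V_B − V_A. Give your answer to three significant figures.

-2140 V

Only the component of displacement along E changes the potential: ΔV = −E·d·cosθ.
ΔV = −(3.74×10⁴ V/m)(0.0808 m)cos45° = -2140 V.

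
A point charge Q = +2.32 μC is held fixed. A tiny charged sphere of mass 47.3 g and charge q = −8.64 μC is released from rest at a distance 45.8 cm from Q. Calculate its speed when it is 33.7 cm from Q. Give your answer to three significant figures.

Only the electrostatic force acts, so mechanical energy is conserved: ½mv² = U₁ − U₂ = kQq(1/r₁ − 1/r₂).
U₁ − U₂ = (8.99×10⁹ N·m²/C²)(2.32×10⁻⁶ C)(-8.64×10⁻⁶ C)(1/0.458 − 1/0.337) = 0.141 J.
v = √(2·0.141/0.0473) = 2.44 m/s.

2.44 m/s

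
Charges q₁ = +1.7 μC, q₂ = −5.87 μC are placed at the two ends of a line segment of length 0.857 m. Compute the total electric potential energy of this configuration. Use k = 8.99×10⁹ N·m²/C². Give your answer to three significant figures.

-0.105 J

The work to assemble the configuration equals its total potential energy, U = Σ kqᵢqⱼ/rᵢⱼ over all pairs.
The separation is r = 0.857 m.
U = (-0.105) = -0.105 J.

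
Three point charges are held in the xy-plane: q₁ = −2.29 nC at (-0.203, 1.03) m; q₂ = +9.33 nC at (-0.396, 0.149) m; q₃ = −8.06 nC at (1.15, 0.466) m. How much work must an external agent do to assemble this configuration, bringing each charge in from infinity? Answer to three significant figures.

-5.28×10⁻⁷ J

The assembly work is the sum of pairwise potential energies, U = Σ_{i<j} kqᵢqⱼ/rᵢⱼ.
Pair separations: r₁₂ = 0.902 m, r₁₃ = 1.47 m, r₂₃ = 1.58 m.
U = (-2.13×10⁻⁷) + (1.13×10⁻⁷) + (-4.28×10⁻⁷) = -5.28×10⁻⁷ J.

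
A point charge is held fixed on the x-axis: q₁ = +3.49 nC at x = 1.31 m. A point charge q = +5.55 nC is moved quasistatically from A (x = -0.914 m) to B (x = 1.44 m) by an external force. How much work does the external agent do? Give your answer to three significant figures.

For quasistatic motion the external work equals the change in potential energy: W_ext = qΔV = q(V_B − V_A).
At A: distance to the source charge is 2.22 m; V_A = kq₁/r = 14.1 V.
At B: distance to the source charge is 0.130 m; V_B = kq₁/r = 241 V.
ΔV = V_B − V_A = 227 V.
W_ext = qΔV = (5.55×10⁻⁹ C)(227 V) = 1.26×10⁻⁶ J.

1.26×10⁻⁶ J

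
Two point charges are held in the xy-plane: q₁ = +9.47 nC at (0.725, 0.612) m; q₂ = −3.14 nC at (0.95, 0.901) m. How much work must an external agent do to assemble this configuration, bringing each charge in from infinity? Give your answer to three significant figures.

-7.30×10⁻⁷ J

The work to assemble the configuration equals its total potential energy, U = Σ kqᵢqⱼ/rᵢⱼ over all pairs.
Pair separations: r₁₂ = 0.366 m.
U = (-7.30×10⁻⁷) = -7.30×10⁻⁷ J.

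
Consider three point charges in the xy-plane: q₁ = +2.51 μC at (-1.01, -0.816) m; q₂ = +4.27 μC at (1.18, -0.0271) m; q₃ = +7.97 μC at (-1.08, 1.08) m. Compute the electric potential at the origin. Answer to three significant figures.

9.68×10⁴ V

The total potential is the scalar sum of each charge's contribution, V = Σ kqᵢ/rᵢ.
Distances from the field point to each charge: r₁ = 1.30 m, r₂ = 1.18 m, r₃ = 1.53 m.
V = k[(2.51×10⁻⁶)/(1.30) + (4.27×10⁻⁶)/(1.18) + (7.97×10⁻⁶)/(1.53)] = 9.68×10⁴ V.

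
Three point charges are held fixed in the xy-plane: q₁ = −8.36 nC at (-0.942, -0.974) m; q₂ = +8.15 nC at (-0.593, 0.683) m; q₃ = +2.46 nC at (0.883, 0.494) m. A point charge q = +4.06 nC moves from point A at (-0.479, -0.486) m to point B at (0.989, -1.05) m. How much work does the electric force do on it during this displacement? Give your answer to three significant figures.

-1.74×10⁻⁷ J

The work done by the electric force is W_field = −ΔU = −q(V_B − V_A) = q(V_A − V_B).
At A: distances to the source charges are 0.673 m, 1.17 m, 1.68 m; V_A = Σ kqᵢ/rᵢ = -36.2 V.
At B: distances to the source charges are 1.93 m, 2.35 m, 1.55 m; V_B = Σ kqᵢ/rᵢ = 6.62 V.
ΔV = V_B − V_A = 42.8 V.
W_field = −qΔV = −(4.06×10⁻⁹ C)(42.8 V) = -1.74×10⁻⁷ J.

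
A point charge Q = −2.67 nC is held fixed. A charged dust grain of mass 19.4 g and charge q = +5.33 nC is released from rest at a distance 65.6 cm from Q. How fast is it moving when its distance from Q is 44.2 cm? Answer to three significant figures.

3.12×10⁻³ m/s

Only the electrostatic force acts, so mechanical energy is conserved: ½mv² = U₁ − U₂ = kQq(1/r₁ − 1/r₂).
U₁ − U₂ = (8.99×10⁹ N·m²/C²)(-2.67×10⁻⁹ C)(5.33×10⁻⁹ C)(1/0.656 − 1/0.442) = 9.44×10⁻⁸ J.
v = √(2·9.44×10⁻⁸/0.0194) = 3.12×10⁻³ m/s.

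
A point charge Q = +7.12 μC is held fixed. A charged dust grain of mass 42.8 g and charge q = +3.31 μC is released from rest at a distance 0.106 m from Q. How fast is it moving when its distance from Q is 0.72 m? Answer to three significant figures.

8.92 m/s

Only the electrostatic force acts, so mechanical energy is conserved: ½mv² = U₁ − U₂ = kQq(1/r₁ − 1/r₂).
U₁ − U₂ = (8.99×10⁹ N·m²/C²)(7.12×10⁻⁶ C)(3.31×10⁻⁶ C)(1/0.106 − 1/0.720) = 1.70 J.
v = √(2·1.70/0.0428) = 8.92 m/s.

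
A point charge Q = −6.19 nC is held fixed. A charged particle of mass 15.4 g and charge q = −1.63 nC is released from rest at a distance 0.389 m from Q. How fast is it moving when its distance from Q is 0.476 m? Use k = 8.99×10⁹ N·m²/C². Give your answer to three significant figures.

Only the electrostatic force acts, so mechanical energy is conserved: ½mv² = U₁ − U₂ = kQq(1/r₁ − 1/r₂).
U₁ − U₂ = (8.99×10⁹ N·m²/C²)(-6.19×10⁻⁹ C)(-1.63×10⁻⁹ C)(1/0.389 − 1/0.476) = 4.26×10⁻⁸ J.
v = √(2·4.26×10⁻⁸/0.0154) = 2.35×10⁻³ m/s.

2.35×10⁻³ m/s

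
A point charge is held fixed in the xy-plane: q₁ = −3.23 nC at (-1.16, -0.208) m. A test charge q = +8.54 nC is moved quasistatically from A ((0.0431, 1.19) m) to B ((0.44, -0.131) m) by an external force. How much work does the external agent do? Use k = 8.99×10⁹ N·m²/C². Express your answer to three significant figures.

For quasistatic motion the external work equals the change in potential energy: W_ext = qΔV = q(V_B − V_A).
At A: distance to the source charge is 1.84 m; V_A = kq₁/r = -15.7 V.
At B: distance to the source charge is 1.60 m; V_B = kq₁/r = -18.1 V.
ΔV = V_B − V_A = -2.38 V.
W_ext = qΔV = (8.54×10⁻⁹ C)(-2.38 V) = -2.04×10⁻⁸ J.

-2.04×10⁻⁸ J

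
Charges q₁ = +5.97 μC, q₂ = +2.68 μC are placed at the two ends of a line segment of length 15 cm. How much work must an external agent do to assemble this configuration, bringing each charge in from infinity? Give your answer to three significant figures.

The work to assemble the configuration equals its total potential energy, U = Σ kqᵢqⱼ/rᵢⱼ over all pairs.
The separation is r = 0.150 m.
U = (0.959) = 0.959 J.

0.959 J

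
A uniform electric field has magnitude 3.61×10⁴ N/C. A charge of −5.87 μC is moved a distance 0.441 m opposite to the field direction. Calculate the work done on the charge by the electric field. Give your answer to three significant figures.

The potential change for a displacement 0.441 m opposite to the field direction is ΔV = +Ed = 1.59×10⁴ V.
W_field = −qΔV = 0.0935 J.

0.0935 J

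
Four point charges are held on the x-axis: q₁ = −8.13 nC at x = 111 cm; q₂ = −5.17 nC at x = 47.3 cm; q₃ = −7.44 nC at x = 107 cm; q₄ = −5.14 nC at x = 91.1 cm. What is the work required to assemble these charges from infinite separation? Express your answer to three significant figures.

1.94×10⁻⁵ J

The work to assemble the configuration equals its total potential energy, U = Σ kqᵢqⱼ/rᵢⱼ over all pairs.
Pair separations: r₁₂ = 0.637 m, r₁₃ = 0.0400 m, r₁₄ = 0.199 m, r₂₃ = 0.597 m, r₂₄ = 0.438 m, r₃₄ = 0.159 m.
Summing all 6 pair terms gives U = 1.94×10⁻⁵ J.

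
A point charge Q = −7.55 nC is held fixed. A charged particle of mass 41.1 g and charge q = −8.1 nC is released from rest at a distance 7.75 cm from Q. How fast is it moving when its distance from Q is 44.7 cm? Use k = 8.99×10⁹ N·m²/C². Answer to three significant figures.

0.0169 m/s

Only the electrostatic force acts, so mechanical energy is conserved: ½mv² = U₁ − U₂ = kQq(1/r₁ − 1/r₂).
U₁ − U₂ = (8.99×10⁹ N·m²/C²)(-7.55×10⁻⁹ C)(-8.10×10⁻⁹ C)(1/0.0775 − 1/0.447) = 5.86×10⁻⁶ J.
v = √(2·5.86×10⁻⁶/0.0411) = 0.0169 m/s.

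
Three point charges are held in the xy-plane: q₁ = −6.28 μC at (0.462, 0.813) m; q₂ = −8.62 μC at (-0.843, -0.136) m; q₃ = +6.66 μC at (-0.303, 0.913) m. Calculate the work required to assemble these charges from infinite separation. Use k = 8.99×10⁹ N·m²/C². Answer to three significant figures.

The work to assemble the configuration equals its total potential energy, U = Σ kqᵢqⱼ/rᵢⱼ over all pairs.
Pair separations: r₁₂ = 1.61 m, r₁₃ = 0.772 m, r₂₃ = 1.18 m.
U = (0.302) + (-0.487) + (-0.437) = -0.623 J.

-0.623 J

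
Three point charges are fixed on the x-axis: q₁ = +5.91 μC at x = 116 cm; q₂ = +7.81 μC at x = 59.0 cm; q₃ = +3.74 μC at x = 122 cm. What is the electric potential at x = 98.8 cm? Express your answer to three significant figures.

Electric potential is a scalar, so the contributions from each charge add algebraically: V = Σ kqᵢ/rᵢ.
Distances from the field point to each charge: r₁ = 0.172 m, r₂ = 0.398 m, r₃ = 0.232 m.
V = k[(5.91×10⁻⁶)/(0.172) + (7.81×10⁻⁶)/(0.398) + (3.74×10⁻⁶)/(0.232)] = 6.30×10⁵ V.

6.30×10⁵ V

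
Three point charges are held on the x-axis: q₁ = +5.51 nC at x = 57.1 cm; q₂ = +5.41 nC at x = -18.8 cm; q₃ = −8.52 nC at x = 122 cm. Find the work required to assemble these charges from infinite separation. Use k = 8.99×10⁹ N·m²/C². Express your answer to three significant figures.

-5.92×10⁻⁷ J

The work to assemble the configuration equals its total potential energy, U = Σ kqᵢqⱼ/rᵢⱼ over all pairs.
Pair separations: r₁₂ = 0.759 m, r₁₃ = 0.649 m, r₂₃ = 1.41 m.
U = (3.53×10⁻⁷) + (-6.50×10⁻⁷) + (-2.94×10⁻⁷) = -5.92×10⁻⁷ J.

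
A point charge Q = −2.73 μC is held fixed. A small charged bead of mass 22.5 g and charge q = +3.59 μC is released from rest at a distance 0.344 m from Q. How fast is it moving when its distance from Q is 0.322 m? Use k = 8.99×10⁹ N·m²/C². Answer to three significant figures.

Only the electrostatic force acts, so mechanical energy is conserved: ½mv² = U₁ − U₂ = kQq(1/r₁ − 1/r₂).
U₁ − U₂ = (8.99×10⁹ N·m²/C²)(-2.73×10⁻⁶ C)(3.59×10⁻⁶ C)(1/0.344 − 1/0.322) = 0.0175 J.
v = √(2·0.0175/0.0225) = 1.25 m/s.

1.25 m/s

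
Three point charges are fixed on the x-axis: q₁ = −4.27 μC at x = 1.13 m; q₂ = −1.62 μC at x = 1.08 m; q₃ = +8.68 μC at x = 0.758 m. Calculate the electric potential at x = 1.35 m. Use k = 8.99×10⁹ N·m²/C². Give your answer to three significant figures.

-9.66×10⁴ V

The total potential is the scalar sum of each charge's contribution, V = Σ kqᵢ/rᵢ.
Distances from the field point to each charge: r₁ = 0.220 m, r₂ = 0.270 m, r₃ = 0.592 m.
V = k[(-4.27×10⁻⁶)/(0.220) + (-1.62×10⁻⁶)/(0.270) + (8.68×10⁻⁶)/(0.592)] = -9.66×10⁴ V.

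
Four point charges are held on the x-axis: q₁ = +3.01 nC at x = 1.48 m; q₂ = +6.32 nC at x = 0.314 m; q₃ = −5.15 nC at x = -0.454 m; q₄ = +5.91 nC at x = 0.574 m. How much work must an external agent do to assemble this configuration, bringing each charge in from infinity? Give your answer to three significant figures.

The work to assemble the configuration equals its total potential energy, U = Σ kqᵢqⱼ/rᵢⱼ over all pairs.
Pair separations: r₁₂ = 1.17 m, r₁₃ = 1.93 m, r₁₄ = 0.906 m, r₂₃ = 0.768 m, r₂₄ = 0.260 m, r₃₄ = 1.03 m.
Summing all 6 pair terms gives U = 8.95×10⁻⁷ J.

8.95×10⁻⁷ J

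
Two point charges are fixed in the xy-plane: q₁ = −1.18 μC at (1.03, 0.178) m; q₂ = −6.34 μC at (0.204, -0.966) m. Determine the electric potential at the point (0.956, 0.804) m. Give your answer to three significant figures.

The total potential is the scalar sum of each charge's contribution, V = Σ kqᵢ/rᵢ.
Distances from the field point to each charge: r₁ = 0.630 m, r₂ = 1.92 m.
V = k[(-1.18×10⁻⁶)/(0.630) + (-6.34×10⁻⁶)/(1.92)] = -4.65×10⁴ V.

-4.65×10⁴ V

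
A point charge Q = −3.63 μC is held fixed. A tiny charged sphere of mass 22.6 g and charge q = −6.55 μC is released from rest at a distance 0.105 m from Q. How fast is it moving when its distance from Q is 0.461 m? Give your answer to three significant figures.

11.8 m/s

Only the electrostatic force acts, so mechanical energy is conserved: ½mv² = U₁ − U₂ = kQq(1/r₁ − 1/r₂).
U₁ − U₂ = (8.99×10⁹ N·m²/C²)(-3.63×10⁻⁶ C)(-6.55×10⁻⁶ C)(1/0.105 − 1/0.461) = 1.57 J.
v = √(2·1.57/0.0226) = 11.8 m/s.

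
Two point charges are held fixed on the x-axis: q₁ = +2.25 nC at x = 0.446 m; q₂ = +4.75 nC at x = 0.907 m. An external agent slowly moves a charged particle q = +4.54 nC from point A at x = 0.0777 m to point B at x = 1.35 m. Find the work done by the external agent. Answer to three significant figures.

For quasistatic motion the external work equals the change in potential energy: W_ext = qΔV = q(V_B − V_A).
At A: distances to the source charges are 0.368 m, 0.829 m; V_A = Σ kqᵢ/rᵢ = 106 V.
At B: distances to the source charges are 0.904 m, 0.443 m; V_B = Σ kqᵢ/rᵢ = 119 V.
ΔV = V_B − V_A = 12.4 V.
W_ext = qΔV = (4.54×10⁻⁹ C)(12.4 V) = 5.61×10⁻⁸ J.

5.61×10⁻⁸ J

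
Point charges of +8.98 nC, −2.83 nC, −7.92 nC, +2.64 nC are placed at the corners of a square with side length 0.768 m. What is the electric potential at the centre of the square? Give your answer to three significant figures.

14.4 V

The total potential is the scalar sum of each charge's contribution, V = Σ kqᵢ/rᵢ.
The distance from each corner to the centre is a√2/2 = 0.543 m.
V = k[(8.98×10⁻⁹)/(0.543) + (-2.83×10⁻⁹)/(0.543) + (-7.92×10⁻⁹)/(0.543) + (2.64×10⁻⁹)/(0.543)] = 14.4 V.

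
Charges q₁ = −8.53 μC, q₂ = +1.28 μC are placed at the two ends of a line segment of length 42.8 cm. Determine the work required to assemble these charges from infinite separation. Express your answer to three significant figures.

-0.229 J

The work to assemble the configuration equals its total potential energy, U = Σ kqᵢqⱼ/rᵢⱼ over all pairs.
The separation is r = 0.428 m.
U = (-0.229) = -0.229 J.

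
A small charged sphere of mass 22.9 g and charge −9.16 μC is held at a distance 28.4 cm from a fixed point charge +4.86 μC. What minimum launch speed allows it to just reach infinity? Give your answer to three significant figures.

To just escape, total mechanical energy must reach zero at infinity: ½mv²_min + U = 0, so ½mv²_min = −U = |kQq|/r.
|U| = |kQq|/r = (8.99×10⁹ N·m²/C²)(4.86×10⁻⁶)(9.16×10⁻⁶)/(0.284) = 1.41 J.
v_min = √(2|U|/m) = √(2·1.41/0.0229) = 11.1 m/s.

11.1 m/s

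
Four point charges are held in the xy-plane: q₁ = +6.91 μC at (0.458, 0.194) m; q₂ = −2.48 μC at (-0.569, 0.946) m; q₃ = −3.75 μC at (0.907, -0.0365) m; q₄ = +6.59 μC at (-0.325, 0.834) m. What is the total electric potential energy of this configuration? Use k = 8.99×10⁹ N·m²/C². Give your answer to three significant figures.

-0.825 J

The work to assemble the configuration equals its total potential energy, U = Σ kqᵢqⱼ/rᵢⱼ over all pairs.
Pair separations: r₁₂ = 1.27 m, r₁₃ = 0.505 m, r₁₄ = 1.01 m, r₂₃ = 1.77 m, r₂₄ = 0.268 m, r₃₄ = 1.51 m.
Summing all 6 pair terms gives U = -0.825 J.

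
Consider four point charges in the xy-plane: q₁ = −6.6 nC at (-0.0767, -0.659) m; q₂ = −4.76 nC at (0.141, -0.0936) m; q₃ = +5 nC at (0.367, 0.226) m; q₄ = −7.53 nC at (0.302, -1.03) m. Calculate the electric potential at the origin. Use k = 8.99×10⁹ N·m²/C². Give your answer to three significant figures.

-301 V

Electric potential is a scalar, so the contributions from each charge add algebraically: V = Σ kqᵢ/rᵢ.
Distances from the field point to each charge: r₁ = 0.663 m, r₂ = 0.169 m, r₃ = 0.431 m, r₄ = 1.07 m.
V = k[(-6.60×10⁻⁹)/(0.663) + (-4.76×10⁻⁹)/(0.169) + (5.00×10⁻⁹)/(0.431) + (-7.53×10⁻⁹)/(1.07)] = -301 V.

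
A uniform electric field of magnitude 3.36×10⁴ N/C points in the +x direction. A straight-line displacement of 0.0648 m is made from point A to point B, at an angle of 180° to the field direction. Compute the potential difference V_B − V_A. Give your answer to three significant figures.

2180 V

Only the component of displacement along E changes the potential: ΔV = −E·d·cosθ.
ΔV = −(3.36×10⁴ V/m)(0.0648 m)cos180° = 2180 V.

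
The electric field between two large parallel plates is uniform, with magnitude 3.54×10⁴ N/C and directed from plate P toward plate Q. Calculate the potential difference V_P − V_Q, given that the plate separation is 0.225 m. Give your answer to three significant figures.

7960 V

In a uniform field, potential decreases in the direction of E: ΔV = −E·d for a displacement d parallel to E.
Going from Q to P is a displacement of 0.225 m opposite to the field, so V_P − V_Q = +Ed = 7960 V.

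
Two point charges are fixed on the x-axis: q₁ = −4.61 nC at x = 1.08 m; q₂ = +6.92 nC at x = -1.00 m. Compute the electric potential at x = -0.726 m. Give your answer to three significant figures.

204 V

The total potential is the scalar sum of each charge's contribution, V = Σ kqᵢ/rᵢ.
Distances from the field point to each charge: r₁ = 1.81 m, r₂ = 0.274 m.
V = k[(-4.61×10⁻⁹)/(1.81) + (6.92×10⁻⁹)/(0.274)] = 204 V.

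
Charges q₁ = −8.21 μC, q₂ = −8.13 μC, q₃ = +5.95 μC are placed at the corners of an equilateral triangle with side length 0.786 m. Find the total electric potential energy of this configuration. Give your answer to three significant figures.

The assembly work is the sum of pairwise potential energies, U = Σ_{i<j} kqᵢqⱼ/rᵢⱼ.
All three pair separations equal the side length, 0.786 m.
U = (0.763) + (-0.559) + (-0.553) = -0.349 J.

-0.349 J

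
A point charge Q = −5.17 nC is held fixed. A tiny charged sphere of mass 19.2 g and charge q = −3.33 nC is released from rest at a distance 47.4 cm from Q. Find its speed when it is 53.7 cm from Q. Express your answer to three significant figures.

2.00×10⁻³ m/s

Only the electrostatic force acts, so mechanical energy is conserved: ½mv² = U₁ − U₂ = kQq(1/r₁ − 1/r₂).
U₁ − U₂ = (8.99×10⁹ N·m²/C²)(-5.17×10⁻⁹ C)(-3.33×10⁻⁹ C)(1/0.474 − 1/0.537) = 3.83×10⁻⁸ J.
v = √(2·3.83×10⁻⁸/0.0192) = 2.00×10⁻³ m/s.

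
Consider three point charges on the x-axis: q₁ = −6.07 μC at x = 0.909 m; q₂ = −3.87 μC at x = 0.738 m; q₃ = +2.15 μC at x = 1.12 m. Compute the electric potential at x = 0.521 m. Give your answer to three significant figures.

Electric potential is a scalar, so the contributions from each charge add algebraically: V = Σ kqᵢ/rᵢ.
Distances from the field point to each charge: r₁ = 0.388 m, r₂ = 0.217 m, r₃ = 0.599 m.
V = k[(-6.07×10⁻⁶)/(0.388) + (-3.87×10⁻⁶)/(0.217) + (2.15×10⁻⁶)/(0.599)] = -2.69×10⁵ V.

-2.69×10⁵ V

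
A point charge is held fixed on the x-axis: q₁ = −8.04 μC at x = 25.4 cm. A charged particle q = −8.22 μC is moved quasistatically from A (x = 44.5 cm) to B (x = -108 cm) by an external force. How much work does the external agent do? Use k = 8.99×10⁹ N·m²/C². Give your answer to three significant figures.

For quasistatic motion the external work equals the change in potential energy: W_ext = qΔV = q(V_B − V_A).
At A: distance to the source charge is 0.191 m; V_A = kq₁/r = -3.78×10⁵ V.
At B: distance to the source charge is 1.33 m; V_B = kq₁/r = -5.42×10⁴ V.
ΔV = V_B − V_A = 3.24×10⁵ V.
W_ext = qΔV = (-8.22×10⁻⁶ C)(3.24×10⁵ V) = -2.67 J.

-2.67 J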